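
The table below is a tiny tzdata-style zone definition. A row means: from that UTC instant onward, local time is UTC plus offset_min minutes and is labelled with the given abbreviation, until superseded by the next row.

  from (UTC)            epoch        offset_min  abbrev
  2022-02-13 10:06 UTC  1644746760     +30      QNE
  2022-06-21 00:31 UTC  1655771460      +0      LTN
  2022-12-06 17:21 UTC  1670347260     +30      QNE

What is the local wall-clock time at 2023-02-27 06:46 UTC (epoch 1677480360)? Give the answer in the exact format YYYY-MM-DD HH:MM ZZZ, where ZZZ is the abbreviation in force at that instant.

2023-02-27 07:16 QNE

Query: 2023-02-27 06:46 UTC
Rule 3/3 (QNE, +00:30): 2022-12-06 17:21 UTC ≤ query < +∞
6·60 + 46 + 30 = 436 min
436 = 0·1440 + 436; 436 = 7·60 + 16 → 07:16, same day
→ 2023-02-27 07:16 QNE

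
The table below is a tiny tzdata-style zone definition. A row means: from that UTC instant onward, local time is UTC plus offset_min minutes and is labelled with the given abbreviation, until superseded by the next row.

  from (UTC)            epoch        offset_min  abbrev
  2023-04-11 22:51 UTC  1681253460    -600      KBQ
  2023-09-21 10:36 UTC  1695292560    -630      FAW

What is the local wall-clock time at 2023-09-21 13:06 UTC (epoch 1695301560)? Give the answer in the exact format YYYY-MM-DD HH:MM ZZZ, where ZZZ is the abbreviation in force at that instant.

2023-09-21 02:36 FAW

Query: 2023-09-21 13:06 UTC
Rule 2/2 (FAW, -10:30): 2023-09-21 10:36 UTC ≤ query < +∞
13·60 + 6 - 630 = 156 min
156 = 0·1440 + 156; 156 = 2·60 + 36 → 02:36, same day
→ 2023-09-21 02:36 FAW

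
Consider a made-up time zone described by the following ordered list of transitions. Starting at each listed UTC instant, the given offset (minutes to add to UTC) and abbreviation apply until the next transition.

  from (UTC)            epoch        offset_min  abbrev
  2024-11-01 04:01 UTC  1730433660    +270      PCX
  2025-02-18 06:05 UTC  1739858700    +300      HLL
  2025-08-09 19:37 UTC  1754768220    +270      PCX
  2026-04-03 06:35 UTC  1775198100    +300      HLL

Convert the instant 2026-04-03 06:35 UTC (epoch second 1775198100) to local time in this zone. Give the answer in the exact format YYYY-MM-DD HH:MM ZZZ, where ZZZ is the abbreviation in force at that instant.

2026-04-03 11:35 HLL

Query: 2026-04-03 06:35 UTC
Rule 4/4 (HLL, +05:00): 2026-04-03 06:35 UTC ≤ query < +∞
6·60 + 35 + 300 = 695 min
695 = 0·1440 + 695; 695 = 11·60 + 35 → 11:35, same day
→ 2026-04-03 11:35 HLL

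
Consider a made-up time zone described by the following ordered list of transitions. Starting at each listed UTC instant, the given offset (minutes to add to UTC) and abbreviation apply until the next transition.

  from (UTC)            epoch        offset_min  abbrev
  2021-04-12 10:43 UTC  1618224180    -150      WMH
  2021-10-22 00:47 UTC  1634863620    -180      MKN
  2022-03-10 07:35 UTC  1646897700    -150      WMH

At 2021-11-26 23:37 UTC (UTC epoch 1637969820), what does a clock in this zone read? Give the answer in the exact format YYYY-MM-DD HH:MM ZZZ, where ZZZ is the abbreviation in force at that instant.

Query: 2021-11-26 23:37 UTC
Rule 2/3 (MKN, -03:00): 2021-10-22 00:47 UTC ≤ query < 2022-03-10 07:35 UTC
23·60 + 37 - 180 = 1237 min
1237 = 0·1440 + 1237; 1237 = 20·60 + 37 → 20:37, same day
→ 2021-11-26 20:37 MKN

2021-11-26 20:37 MKN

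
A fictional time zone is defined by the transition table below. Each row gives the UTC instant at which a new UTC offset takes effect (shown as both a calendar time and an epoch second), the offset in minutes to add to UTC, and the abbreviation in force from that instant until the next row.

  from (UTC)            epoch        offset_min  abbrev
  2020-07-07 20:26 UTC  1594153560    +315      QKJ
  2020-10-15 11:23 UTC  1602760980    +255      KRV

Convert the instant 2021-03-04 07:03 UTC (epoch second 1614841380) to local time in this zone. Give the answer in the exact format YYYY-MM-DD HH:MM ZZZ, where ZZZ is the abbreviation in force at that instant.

Query: 2021-03-04 07:03 UTC
Rule 2/2 (KRV, +04:15): 2020-10-15 11:23 UTC ≤ query < +∞
7·60 + 3 + 255 = 678 min
678 = 0·1440 + 678; 678 = 11·60 + 18 → 11:18, same day
→ 2021-03-04 11:18 KRV

2021-03-04 11:18 KRV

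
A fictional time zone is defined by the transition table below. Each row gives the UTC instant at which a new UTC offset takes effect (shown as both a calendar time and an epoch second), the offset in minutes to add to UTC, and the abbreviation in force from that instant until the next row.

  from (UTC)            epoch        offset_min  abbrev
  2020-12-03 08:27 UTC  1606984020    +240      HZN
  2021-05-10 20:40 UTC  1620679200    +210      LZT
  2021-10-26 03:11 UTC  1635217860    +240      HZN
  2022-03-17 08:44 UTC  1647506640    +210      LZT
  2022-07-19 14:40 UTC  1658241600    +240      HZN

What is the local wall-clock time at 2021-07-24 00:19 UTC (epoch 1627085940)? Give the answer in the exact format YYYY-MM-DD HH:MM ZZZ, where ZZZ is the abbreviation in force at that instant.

Query: 2021-07-24 00:19 UTC
Rule 2/5 (LZT, +03:30): 2021-05-10 20:40 UTC ≤ query < 2021-10-26 03:11 UTC
0·60 + 19 + 210 = 229 min
229 = 0·1440 + 229; 229 = 3·60 + 49 → 03:49, same day
→ 2021-07-24 03:49 LZT

2021-07-24 03:49 LZT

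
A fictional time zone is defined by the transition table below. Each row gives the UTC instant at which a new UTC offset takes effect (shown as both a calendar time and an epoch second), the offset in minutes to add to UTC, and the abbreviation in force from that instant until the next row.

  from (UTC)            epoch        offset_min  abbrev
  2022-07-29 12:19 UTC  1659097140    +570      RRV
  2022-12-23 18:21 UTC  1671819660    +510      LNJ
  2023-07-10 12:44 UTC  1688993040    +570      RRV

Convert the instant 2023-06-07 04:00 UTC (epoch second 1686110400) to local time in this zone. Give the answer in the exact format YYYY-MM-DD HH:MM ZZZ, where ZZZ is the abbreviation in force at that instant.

Query: 2023-06-07 04:00 UTC
Rule 2/3 (LNJ, +08:30): 2022-12-23 18:21 UTC ≤ query < 2023-07-10 12:44 UTC
4·60 + 0 + 510 = 750 min
750 = 0·1440 + 750; 750 = 12·60 + 30 → 12:30, same day
→ 2023-06-07 12:30 LNJ

2023-06-07 12:30 LNJ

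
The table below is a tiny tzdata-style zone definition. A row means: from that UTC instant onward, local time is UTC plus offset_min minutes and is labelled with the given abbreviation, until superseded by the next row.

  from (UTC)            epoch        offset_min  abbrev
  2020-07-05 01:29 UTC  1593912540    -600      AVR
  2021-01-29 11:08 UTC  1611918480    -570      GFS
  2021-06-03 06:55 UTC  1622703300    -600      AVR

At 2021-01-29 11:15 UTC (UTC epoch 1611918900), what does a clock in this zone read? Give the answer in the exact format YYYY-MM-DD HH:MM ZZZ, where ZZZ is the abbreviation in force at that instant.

Query: 2021-01-29 11:15 UTC
Rule 2/3 (GFS, -09:30): 2021-01-29 11:08 UTC ≤ query < 2021-06-03 06:55 UTC
11·60 + 15 - 570 = 105 min
105 = 0·1440 + 105; 105 = 1·60 + 45 → 01:45, same day
→ 2021-01-29 01:45 GFS

2021-01-29 01:45 GFS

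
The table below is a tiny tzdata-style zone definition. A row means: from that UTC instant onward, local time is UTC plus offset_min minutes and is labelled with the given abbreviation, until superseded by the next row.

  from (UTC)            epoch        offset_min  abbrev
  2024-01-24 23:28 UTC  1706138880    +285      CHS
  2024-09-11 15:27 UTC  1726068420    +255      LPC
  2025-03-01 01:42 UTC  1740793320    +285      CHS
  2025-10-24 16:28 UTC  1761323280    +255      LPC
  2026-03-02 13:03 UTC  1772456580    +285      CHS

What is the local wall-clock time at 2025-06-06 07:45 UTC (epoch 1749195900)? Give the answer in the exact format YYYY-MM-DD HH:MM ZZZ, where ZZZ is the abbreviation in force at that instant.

Query: 2025-06-06 07:45 UTC
Rule 3/5 (CHS, +04:45): 2025-03-01 01:42 UTC ≤ query < 2025-10-24 16:28 UTC
7·60 + 45 + 285 = 750 min
750 = 0·1440 + 750; 750 = 12·60 + 30 → 12:30, same day
→ 2025-06-06 12:30 CHS

2025-06-06 12:30 CHS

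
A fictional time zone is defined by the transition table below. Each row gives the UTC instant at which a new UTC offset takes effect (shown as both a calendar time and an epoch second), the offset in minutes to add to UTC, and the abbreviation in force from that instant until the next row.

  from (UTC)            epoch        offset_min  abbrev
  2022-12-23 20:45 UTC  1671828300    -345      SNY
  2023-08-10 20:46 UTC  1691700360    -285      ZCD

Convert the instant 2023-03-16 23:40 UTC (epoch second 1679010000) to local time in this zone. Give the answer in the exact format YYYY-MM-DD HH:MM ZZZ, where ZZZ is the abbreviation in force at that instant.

Query: 2023-03-16 23:40 UTC
Rule 1/2 (SNY, -05:45): 2022-12-23 20:45 UTC ≤ query < 2023-08-10 20:46 UTC
23·60 + 40 - 345 = 1075 min
1075 = 0·1440 + 1075; 1075 = 17·60 + 55 → 17:55, same day
→ 2023-03-16 17:55 SNY

2023-03-16 17:55 SNY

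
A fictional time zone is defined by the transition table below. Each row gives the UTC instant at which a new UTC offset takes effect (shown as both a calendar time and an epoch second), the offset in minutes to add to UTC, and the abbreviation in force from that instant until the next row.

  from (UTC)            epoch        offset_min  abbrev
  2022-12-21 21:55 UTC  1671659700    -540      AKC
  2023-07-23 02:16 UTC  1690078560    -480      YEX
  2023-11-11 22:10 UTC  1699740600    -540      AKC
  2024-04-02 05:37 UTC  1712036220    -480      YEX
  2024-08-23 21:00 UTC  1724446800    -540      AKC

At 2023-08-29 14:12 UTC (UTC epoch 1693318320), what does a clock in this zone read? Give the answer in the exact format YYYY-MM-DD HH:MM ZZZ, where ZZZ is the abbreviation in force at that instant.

Query: 2023-08-29 14:12 UTC
Rule 2/5 (YEX, -08:00): 2023-07-23 02:16 UTC ≤ query < 2023-11-11 22:10 UTC
14·60 + 12 - 480 = 372 min
372 = 0·1440 + 372; 372 = 6·60 + 12 → 06:12, same day
→ 2023-08-29 06:12 YEX

2023-08-29 06:12 YEX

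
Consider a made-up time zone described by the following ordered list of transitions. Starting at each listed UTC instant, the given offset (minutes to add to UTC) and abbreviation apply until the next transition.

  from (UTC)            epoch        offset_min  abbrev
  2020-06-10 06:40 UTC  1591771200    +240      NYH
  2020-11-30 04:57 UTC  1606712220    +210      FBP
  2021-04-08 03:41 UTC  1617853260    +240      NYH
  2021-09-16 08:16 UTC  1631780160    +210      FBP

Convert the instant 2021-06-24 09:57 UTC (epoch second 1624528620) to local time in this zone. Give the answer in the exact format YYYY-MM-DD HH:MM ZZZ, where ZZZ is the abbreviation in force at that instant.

2021-06-24 13:57 NYH

Query: 2021-06-24 09:57 UTC
Rule 3/4 (NYH, +04:00): 2021-04-08 03:41 UTC ≤ query < 2021-09-16 08:16 UTC
9·60 + 57 + 240 = 837 min
837 = 0·1440 + 837; 837 = 13·60 + 57 → 13:57, same day
→ 2021-06-24 13:57 NYH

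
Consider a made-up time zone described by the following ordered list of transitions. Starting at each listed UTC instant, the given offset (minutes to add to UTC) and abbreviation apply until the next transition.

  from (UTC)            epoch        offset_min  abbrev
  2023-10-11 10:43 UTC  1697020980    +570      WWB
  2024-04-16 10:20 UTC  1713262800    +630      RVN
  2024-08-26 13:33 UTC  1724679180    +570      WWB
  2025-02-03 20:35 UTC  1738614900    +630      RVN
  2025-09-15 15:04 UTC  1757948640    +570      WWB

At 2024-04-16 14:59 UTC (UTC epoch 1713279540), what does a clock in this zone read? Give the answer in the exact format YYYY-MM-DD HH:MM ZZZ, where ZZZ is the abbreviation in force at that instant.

Query: 2024-04-16 14:59 UTC
Rule 2/5 (RVN, +10:30): 2024-04-16 10:20 UTC ≤ query < 2024-08-26 13:33 UTC
14·60 + 59 + 630 = 1529 min
1529 = 1·1440 + 89; 89 = 1·60 + 29 → 01:29, 2024-04-16 + 1 day = 2024-04-17
→ 2024-04-17 01:29 RVN

2024-04-17 01:29 RVN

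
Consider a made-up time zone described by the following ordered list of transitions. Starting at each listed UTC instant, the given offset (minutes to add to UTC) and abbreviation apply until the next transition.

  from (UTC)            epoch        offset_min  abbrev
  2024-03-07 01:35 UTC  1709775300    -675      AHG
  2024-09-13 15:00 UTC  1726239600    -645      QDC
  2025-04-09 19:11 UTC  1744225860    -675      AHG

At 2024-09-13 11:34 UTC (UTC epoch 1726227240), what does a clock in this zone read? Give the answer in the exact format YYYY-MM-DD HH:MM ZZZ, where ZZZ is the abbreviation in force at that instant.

Query: 2024-09-13 11:34 UTC
Rule 1/3 (AHG, -11:15): 2024-03-07 01:35 UTC ≤ query < 2024-09-13 15:00 UTC
11·60 + 34 - 675 = 19 min
19 = 0·1440 + 19; 19 = 0·60 + 19 → 00:19, same day
→ 2024-09-13 00:19 AHG

2024-09-13 00:19 AHG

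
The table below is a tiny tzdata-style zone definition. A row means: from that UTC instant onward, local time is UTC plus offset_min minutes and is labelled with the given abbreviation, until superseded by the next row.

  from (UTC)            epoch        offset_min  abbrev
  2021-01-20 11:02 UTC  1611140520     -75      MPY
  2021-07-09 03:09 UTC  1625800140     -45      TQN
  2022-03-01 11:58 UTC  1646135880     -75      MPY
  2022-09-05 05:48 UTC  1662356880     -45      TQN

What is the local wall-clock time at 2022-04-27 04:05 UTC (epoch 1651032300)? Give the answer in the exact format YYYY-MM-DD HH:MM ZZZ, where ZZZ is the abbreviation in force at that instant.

Query: 2022-04-27 04:05 UTC
Rule 3/4 (MPY, -01:15): 2022-03-01 11:58 UTC ≤ query < 2022-09-05 05:48 UTC
4·60 + 5 - 75 = 170 min
170 = 0·1440 + 170; 170 = 2·60 + 50 → 02:50, same day
→ 2022-04-27 02:50 MPY

2022-04-27 02:50 MPY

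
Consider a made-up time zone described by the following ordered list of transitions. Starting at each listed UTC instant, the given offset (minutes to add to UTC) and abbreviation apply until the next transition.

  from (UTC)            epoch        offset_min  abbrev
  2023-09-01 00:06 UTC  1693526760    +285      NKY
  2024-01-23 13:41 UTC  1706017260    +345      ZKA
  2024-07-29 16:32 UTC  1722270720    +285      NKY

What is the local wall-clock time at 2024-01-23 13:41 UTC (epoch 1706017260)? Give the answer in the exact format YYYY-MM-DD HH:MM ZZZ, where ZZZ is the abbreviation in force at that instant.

Query: 2024-01-23 13:41 UTC
Rule 2/3 (ZKA, +05:45): 2024-01-23 13:41 UTC ≤ query < 2024-07-29 16:32 UTC
13·60 + 41 + 345 = 1166 min
1166 = 0·1440 + 1166; 1166 = 19·60 + 26 → 19:26, same day
→ 2024-01-23 19:26 ZKA

2024-01-23 19:26 ZKA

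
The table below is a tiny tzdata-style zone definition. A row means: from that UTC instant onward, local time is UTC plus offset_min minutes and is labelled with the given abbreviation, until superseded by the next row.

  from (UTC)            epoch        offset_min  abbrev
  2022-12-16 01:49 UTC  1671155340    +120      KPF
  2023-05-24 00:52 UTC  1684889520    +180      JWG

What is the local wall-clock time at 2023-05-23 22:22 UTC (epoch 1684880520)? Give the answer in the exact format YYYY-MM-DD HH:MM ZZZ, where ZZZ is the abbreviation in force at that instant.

Query: 2023-05-23 22:22 UTC
Rule 1/2 (KPF, +02:00): 2022-12-16 01:49 UTC ≤ query < 2023-05-24 00:52 UTC
22·60 + 22 + 120 = 1462 min
1462 = 1·1440 + 22; 22 = 0·60 + 22 → 00:22, 2023-05-23 + 1 day = 2023-05-24
→ 2023-05-24 00:22 KPF

2023-05-24 00:22 KPF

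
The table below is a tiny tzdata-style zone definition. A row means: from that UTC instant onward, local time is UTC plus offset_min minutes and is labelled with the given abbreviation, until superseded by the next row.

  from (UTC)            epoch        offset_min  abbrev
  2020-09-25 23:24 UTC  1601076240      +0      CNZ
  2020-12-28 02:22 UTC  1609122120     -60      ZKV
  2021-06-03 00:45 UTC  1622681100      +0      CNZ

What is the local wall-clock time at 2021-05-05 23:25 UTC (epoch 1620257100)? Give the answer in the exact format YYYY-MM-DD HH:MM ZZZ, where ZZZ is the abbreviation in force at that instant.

Query: 2021-05-05 23:25 UTC
Rule 2/3 (ZKV, -01:00): 2020-12-28 02:22 UTC ≤ query < 2021-06-03 00:45 UTC
23·60 + 25 - 60 = 1345 min
1345 = 0·1440 + 1345; 1345 = 22·60 + 25 → 22:25, same day
→ 2021-05-05 22:25 ZKV

2021-05-05 22:25 ZKV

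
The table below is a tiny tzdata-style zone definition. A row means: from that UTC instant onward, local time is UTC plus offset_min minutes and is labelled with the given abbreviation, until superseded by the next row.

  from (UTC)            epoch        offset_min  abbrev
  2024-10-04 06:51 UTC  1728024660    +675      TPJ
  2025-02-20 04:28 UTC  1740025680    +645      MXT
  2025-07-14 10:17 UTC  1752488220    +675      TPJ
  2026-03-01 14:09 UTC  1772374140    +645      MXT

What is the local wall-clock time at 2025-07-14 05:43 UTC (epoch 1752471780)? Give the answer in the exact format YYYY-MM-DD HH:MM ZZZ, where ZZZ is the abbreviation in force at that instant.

Query: 2025-07-14 05:43 UTC
Rule 2/4 (MXT, +10:45): 2025-02-20 04:28 UTC ≤ query < 2025-07-14 10:17 UTC
5·60 + 43 + 645 = 988 min
988 = 0·1440 + 988; 988 = 16·60 + 28 → 16:28, same day
→ 2025-07-14 16:28 MXT

2025-07-14 16:28 MXT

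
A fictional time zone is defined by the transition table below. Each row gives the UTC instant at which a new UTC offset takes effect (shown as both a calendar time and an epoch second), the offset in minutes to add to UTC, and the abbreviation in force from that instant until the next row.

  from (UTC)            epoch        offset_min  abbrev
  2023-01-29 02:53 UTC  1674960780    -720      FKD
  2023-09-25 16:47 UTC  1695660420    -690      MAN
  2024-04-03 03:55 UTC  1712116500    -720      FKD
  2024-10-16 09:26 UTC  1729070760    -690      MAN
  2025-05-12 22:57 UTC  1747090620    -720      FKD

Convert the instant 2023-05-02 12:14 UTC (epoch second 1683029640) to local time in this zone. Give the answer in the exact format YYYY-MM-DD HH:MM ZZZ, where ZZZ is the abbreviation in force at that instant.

2023-05-02 00:14 FKD

Query: 2023-05-02 12:14 UTC
Rule 1/5 (FKD, -12:00): 2023-01-29 02:53 UTC ≤ query < 2023-09-25 16:47 UTC
12·60 + 14 - 720 = 14 min
14 = 0·1440 + 14; 14 = 0·60 + 14 → 00:14, same day
→ 2023-05-02 00:14 FKD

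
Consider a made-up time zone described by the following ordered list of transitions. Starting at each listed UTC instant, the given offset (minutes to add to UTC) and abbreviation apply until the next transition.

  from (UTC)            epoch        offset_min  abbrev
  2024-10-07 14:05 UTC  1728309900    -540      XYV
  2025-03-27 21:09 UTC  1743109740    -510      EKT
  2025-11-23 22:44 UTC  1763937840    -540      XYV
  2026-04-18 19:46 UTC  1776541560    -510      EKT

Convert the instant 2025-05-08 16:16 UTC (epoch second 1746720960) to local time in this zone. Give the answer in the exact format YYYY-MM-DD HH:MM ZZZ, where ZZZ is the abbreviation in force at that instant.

Query: 2025-05-08 16:16 UTC
Rule 2/4 (EKT, -08:30): 2025-03-27 21:09 UTC ≤ query < 2025-11-23 22:44 UTC
16·60 + 16 - 510 = 466 min
466 = 0·1440 + 466; 466 = 7·60 + 46 → 07:46, same day
→ 2025-05-08 07:46 EKT

2025-05-08 07:46 EKT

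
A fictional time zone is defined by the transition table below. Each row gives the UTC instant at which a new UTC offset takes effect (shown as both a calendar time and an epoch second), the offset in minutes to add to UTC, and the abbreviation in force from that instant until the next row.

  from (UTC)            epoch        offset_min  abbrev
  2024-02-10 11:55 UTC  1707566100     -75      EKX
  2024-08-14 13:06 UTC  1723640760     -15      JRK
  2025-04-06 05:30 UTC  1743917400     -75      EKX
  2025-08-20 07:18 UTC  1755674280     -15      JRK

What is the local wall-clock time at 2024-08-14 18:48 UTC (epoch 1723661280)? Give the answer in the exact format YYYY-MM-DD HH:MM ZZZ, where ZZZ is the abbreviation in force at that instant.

2024-08-14 18:33 JRK

Query: 2024-08-14 18:48 UTC
Rule 2/4 (JRK, -00:15): 2024-08-14 13:06 UTC ≤ query < 2025-04-06 05:30 UTC
18·60 + 48 - 15 = 1113 min
1113 = 0·1440 + 1113; 1113 = 18·60 + 33 → 18:33, same day
→ 2024-08-14 18:33 JRK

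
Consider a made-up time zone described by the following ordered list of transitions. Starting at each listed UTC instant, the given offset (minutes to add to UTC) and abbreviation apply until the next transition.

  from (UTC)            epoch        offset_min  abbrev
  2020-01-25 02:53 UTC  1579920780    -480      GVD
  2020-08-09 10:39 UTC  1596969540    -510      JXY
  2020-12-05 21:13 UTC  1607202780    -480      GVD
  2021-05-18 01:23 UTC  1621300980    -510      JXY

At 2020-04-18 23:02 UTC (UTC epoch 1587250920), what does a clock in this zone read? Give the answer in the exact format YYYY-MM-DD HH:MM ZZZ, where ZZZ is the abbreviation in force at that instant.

Query: 2020-04-18 23:02 UTC
Rule 1/4 (GVD, -08:00): 2020-01-25 02:53 UTC ≤ query < 2020-08-09 10:39 UTC
23·60 + 2 - 480 = 902 min
902 = 0·1440 + 902; 902 = 15·60 + 2 → 15:02, same day
→ 2020-04-18 15:02 GVD

2020-04-18 15:02 GVD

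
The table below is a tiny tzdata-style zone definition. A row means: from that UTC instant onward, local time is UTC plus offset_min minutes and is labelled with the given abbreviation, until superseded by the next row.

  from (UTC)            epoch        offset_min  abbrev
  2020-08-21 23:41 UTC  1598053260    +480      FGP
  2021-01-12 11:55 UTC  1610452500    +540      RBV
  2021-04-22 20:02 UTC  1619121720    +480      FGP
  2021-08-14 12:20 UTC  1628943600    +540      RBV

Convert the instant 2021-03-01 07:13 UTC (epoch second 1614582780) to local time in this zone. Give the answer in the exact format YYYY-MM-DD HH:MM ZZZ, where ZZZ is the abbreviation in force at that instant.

2021-03-01 16:13 RBV

Query: 2021-03-01 07:13 UTC
Rule 2/4 (RBV, +09:00): 2021-01-12 11:55 UTC ≤ query < 2021-04-22 20:02 UTC
7·60 + 13 + 540 = 973 min
973 = 0·1440 + 973; 973 = 16·60 + 13 → 16:13, same day
→ 2021-03-01 16:13 RBV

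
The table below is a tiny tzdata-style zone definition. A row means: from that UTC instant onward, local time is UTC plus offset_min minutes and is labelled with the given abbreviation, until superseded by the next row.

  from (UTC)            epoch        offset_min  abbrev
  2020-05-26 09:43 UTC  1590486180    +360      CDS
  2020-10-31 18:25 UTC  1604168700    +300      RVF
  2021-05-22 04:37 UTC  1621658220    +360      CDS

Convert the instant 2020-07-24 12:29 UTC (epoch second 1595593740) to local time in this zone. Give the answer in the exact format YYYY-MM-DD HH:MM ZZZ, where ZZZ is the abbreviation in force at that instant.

2020-07-24 18:29 CDS

Query: 2020-07-24 12:29 UTC
Rule 1/3 (CDS, +06:00): 2020-05-26 09:43 UTC ≤ query < 2020-10-31 18:25 UTC
12·60 + 29 + 360 = 1109 min
1109 = 0·1440 + 1109; 1109 = 18·60 + 29 → 18:29, same day
→ 2020-07-24 18:29 CDS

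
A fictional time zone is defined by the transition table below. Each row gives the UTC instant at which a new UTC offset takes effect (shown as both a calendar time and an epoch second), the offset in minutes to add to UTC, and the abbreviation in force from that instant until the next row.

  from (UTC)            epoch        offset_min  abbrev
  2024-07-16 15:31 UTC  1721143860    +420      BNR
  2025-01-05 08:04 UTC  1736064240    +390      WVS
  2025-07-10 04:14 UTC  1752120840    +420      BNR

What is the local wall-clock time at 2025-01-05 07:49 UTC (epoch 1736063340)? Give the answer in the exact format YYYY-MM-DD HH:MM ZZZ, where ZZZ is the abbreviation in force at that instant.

2025-01-05 14:49 BNR

Query: 2025-01-05 07:49 UTC
Rule 1/3 (BNR, +07:00): 2024-07-16 15:31 UTC ≤ query < 2025-01-05 08:04 UTC
7·60 + 49 + 420 = 889 min
889 = 0·1440 + 889; 889 = 14·60 + 49 → 14:49, same day
→ 2025-01-05 14:49 BNR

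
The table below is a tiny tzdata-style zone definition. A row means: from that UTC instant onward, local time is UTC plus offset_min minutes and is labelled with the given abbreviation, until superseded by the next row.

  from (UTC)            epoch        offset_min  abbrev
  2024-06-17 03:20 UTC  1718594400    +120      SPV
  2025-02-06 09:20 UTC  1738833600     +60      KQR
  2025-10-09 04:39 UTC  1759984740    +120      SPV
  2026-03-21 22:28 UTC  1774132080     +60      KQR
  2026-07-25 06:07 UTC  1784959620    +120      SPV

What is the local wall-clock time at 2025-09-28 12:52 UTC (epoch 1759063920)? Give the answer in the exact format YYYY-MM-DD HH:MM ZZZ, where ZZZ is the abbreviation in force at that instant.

Query: 2025-09-28 12:52 UTC
Rule 2/5 (KQR, +01:00): 2025-02-06 09:20 UTC ≤ query < 2025-10-09 04:39 UTC
12·60 + 52 + 60 = 832 min
832 = 0·1440 + 832; 832 = 13·60 + 52 → 13:52, same day
→ 2025-09-28 13:52 KQR

2025-09-28 13:52 KQR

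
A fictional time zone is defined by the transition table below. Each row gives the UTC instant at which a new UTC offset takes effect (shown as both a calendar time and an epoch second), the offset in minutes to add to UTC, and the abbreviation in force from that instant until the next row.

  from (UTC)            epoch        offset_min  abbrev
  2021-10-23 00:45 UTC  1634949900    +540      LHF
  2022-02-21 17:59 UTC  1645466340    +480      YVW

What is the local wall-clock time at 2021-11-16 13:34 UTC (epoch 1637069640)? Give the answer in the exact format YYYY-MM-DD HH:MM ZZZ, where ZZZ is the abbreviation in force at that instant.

Query: 2021-11-16 13:34 UTC
Rule 1/2 (LHF, +09:00): 2021-10-23 00:45 UTC ≤ query < 2022-02-21 17:59 UTC
13·60 + 34 + 540 = 1354 min
1354 = 0·1440 + 1354; 1354 = 22·60 + 34 → 22:34, same day
→ 2021-11-16 22:34 LHF

2021-11-16 22:34 LHF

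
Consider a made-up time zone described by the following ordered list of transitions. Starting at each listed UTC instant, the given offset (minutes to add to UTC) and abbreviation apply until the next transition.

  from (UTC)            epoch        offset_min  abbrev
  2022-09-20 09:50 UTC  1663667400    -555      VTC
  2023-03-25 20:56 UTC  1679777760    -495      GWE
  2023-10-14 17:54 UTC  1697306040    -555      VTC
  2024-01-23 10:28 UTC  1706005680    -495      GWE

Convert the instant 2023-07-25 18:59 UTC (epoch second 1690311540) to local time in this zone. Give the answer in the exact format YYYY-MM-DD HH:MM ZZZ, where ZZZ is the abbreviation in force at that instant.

2023-07-25 10:44 GWE

Query: 2023-07-25 18:59 UTC
Rule 2/4 (GWE, -08:15): 2023-03-25 20:56 UTC ≤ query < 2023-10-14 17:54 UTC
18·60 + 59 - 495 = 644 min
644 = 0·1440 + 644; 644 = 10·60 + 44 → 10:44, same day
→ 2023-07-25 10:44 GWE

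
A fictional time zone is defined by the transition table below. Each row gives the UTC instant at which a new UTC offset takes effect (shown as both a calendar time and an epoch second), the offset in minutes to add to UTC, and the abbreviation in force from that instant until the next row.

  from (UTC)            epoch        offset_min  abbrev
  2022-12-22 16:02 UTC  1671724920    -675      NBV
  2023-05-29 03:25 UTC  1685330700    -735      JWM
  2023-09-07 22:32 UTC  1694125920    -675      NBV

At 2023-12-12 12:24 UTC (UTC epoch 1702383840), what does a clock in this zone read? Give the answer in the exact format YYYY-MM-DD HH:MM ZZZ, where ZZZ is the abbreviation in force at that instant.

2023-12-12 01:09 NBV

Query: 2023-12-12 12:24 UTC
Rule 3/3 (NBV, -11:15): 2023-09-07 22:32 UTC ≤ query < +∞
12·60 + 24 - 675 = 69 min
69 = 0·1440 + 69; 69 = 1·60 + 9 → 01:09, same day
→ 2023-12-12 01:09 NBV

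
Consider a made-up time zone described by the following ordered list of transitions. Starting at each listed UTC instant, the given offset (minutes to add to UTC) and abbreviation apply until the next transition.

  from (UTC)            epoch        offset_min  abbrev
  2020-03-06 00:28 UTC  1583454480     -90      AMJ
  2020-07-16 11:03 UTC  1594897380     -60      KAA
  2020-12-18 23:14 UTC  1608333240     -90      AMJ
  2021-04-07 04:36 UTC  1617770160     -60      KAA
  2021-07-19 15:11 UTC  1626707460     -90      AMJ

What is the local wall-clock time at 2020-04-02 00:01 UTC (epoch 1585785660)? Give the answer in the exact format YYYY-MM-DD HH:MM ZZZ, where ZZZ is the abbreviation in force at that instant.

Query: 2020-04-02 00:01 UTC
Rule 1/5 (AMJ, -01:30): 2020-03-06 00:28 UTC ≤ query < 2020-07-16 11:03 UTC
0·60 + 1 - 90 = -89 min
-89 = -1·1440 + 1351; 1351 = 22·60 + 31 → 22:31, 2020-04-02 - 1 day = 2020-04-01
→ 2020-04-01 22:31 AMJ

2020-04-01 22:31 AMJ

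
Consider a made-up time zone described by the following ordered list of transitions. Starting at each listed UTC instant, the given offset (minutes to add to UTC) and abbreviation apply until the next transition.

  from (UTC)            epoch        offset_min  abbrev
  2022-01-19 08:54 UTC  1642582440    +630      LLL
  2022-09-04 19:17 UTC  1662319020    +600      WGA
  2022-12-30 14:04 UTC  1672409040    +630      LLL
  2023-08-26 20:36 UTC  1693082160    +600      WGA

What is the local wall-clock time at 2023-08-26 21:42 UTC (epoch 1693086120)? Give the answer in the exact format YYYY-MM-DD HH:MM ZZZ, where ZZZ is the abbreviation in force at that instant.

Query: 2023-08-26 21:42 UTC
Rule 4/4 (WGA, +10:00): 2023-08-26 20:36 UTC ≤ query < +∞
21·60 + 42 + 600 = 1902 min
1902 = 1·1440 + 462; 462 = 7·60 + 42 → 07:42, 2023-08-26 + 1 day = 2023-08-27
→ 2023-08-27 07:42 WGA

2023-08-27 07:42 WGA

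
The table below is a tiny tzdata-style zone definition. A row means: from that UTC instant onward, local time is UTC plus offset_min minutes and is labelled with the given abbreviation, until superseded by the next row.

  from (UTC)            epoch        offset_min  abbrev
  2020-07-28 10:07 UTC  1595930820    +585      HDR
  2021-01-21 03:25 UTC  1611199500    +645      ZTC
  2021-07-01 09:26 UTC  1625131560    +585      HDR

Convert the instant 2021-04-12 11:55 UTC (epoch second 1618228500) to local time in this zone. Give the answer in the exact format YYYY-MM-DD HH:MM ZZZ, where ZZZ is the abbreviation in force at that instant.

Query: 2021-04-12 11:55 UTC
Rule 2/3 (ZTC, +10:45): 2021-01-21 03:25 UTC ≤ query < 2021-07-01 09:26 UTC
11·60 + 55 + 645 = 1360 min
1360 = 0·1440 + 1360; 1360 = 22·60 + 40 → 22:40, same day
→ 2021-04-12 22:40 ZTC

2021-04-12 22:40 ZTC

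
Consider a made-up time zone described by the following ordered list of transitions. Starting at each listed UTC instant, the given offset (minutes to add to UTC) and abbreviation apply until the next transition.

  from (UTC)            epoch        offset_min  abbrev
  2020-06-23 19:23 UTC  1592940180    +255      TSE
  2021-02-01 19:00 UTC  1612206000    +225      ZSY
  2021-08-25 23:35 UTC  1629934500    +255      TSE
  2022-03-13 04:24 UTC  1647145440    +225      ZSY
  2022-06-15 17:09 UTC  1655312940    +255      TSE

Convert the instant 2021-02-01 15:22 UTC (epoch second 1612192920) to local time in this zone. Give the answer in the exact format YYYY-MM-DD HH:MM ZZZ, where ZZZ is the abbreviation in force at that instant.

2021-02-01 19:37 TSE

Query: 2021-02-01 15:22 UTC
Rule 1/5 (TSE, +04:15): 2020-06-23 19:23 UTC ≤ query < 2021-02-01 19:00 UTC
15·60 + 22 + 255 = 1177 min
1177 = 0·1440 + 1177; 1177 = 19·60 + 37 → 19:37, same day
→ 2021-02-01 19:37 TSE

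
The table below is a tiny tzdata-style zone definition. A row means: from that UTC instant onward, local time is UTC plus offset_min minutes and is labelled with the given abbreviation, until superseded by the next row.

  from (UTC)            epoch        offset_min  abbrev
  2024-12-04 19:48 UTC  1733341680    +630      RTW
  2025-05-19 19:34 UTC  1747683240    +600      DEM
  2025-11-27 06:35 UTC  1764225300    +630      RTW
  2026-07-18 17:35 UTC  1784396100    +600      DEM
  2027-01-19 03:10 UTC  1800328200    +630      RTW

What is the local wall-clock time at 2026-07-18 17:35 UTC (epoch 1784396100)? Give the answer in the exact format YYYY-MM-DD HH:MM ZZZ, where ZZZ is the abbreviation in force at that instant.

2026-07-19 03:35 DEM

Query: 2026-07-18 17:35 UTC
Rule 4/5 (DEM, +10:00): 2026-07-18 17:35 UTC ≤ query < 2027-01-19 03:10 UTC
17·60 + 35 + 600 = 1655 min
1655 = 1·1440 + 215; 215 = 3·60 + 35 → 03:35, 2026-07-18 + 1 day = 2026-07-19
→ 2026-07-19 03:35 DEM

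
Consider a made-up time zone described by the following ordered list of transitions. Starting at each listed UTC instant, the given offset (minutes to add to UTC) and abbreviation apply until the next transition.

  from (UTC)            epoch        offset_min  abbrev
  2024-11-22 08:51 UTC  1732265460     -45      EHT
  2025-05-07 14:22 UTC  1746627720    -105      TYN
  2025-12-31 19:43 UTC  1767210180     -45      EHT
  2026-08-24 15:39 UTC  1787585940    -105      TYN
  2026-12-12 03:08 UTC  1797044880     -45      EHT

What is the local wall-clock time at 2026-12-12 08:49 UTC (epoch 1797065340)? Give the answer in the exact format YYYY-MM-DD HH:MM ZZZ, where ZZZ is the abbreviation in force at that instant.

Query: 2026-12-12 08:49 UTC
Rule 5/5 (EHT, -00:45): 2026-12-12 03:08 UTC ≤ query < +∞
8·60 + 49 - 45 = 484 min
484 = 0·1440 + 484; 484 = 8·60 + 4 → 08:04, same day
→ 2026-12-12 08:04 EHT

2026-12-12 08:04 EHT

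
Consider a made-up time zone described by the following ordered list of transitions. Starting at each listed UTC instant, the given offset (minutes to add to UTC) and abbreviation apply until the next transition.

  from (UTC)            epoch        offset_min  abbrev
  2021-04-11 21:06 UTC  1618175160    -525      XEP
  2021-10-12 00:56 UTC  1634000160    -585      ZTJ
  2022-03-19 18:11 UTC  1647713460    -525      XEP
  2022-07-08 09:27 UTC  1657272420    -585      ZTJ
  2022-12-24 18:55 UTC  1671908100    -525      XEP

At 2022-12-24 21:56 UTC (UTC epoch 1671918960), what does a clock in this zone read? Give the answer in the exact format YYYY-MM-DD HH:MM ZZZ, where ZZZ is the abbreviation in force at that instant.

Query: 2022-12-24 21:56 UTC
Rule 5/5 (XEP, -08:45): 2022-12-24 18:55 UTC ≤ query < +∞
21·60 + 56 - 525 = 791 min
791 = 0·1440 + 791; 791 = 13·60 + 11 → 13:11, same day
→ 2022-12-24 13:11 XEP

2022-12-24 13:11 XEP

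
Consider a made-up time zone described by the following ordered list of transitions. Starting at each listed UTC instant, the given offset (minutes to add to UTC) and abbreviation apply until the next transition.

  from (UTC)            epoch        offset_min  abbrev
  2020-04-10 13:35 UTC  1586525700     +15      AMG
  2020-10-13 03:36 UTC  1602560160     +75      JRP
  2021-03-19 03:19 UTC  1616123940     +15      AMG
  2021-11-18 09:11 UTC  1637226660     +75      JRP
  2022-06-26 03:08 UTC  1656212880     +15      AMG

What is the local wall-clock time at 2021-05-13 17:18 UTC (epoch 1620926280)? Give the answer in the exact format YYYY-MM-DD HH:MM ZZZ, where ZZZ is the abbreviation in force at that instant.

Query: 2021-05-13 17:18 UTC
Rule 3/5 (AMG, +00:15): 2021-03-19 03:19 UTC ≤ query < 2021-11-18 09:11 UTC
17·60 + 18 + 15 = 1053 min
1053 = 0·1440 + 1053; 1053 = 17·60 + 33 → 17:33, same day
→ 2021-05-13 17:33 AMG

2021-05-13 17:33 AMG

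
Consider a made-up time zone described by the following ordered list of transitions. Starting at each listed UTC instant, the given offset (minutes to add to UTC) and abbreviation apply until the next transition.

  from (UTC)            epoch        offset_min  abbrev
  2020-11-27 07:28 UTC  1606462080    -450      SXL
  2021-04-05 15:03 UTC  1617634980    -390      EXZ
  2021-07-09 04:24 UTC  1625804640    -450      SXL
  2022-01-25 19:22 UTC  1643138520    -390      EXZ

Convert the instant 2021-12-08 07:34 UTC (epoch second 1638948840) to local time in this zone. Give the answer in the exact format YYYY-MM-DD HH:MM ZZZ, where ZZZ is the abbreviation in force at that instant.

Query: 2021-12-08 07:34 UTC
Rule 3/4 (SXL, -07:30): 2021-07-09 04:24 UTC ≤ query < 2022-01-25 19:22 UTC
7·60 + 34 - 450 = 4 min
4 = 0·1440 + 4; 4 = 0·60 + 4 → 00:04, same day
→ 2021-12-08 00:04 SXL

2021-12-08 00:04 SXL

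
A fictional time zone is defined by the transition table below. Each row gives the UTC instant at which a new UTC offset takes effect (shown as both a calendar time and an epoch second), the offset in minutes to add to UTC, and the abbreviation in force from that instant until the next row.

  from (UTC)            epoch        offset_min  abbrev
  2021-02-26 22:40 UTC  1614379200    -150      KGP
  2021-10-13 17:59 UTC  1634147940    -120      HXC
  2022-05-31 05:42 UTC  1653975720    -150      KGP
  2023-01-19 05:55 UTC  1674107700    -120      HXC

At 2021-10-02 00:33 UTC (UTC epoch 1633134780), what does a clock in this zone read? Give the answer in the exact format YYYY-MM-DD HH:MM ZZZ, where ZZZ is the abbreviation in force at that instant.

Query: 2021-10-02 00:33 UTC
Rule 1/4 (KGP, -02:30): 2021-02-26 22:40 UTC ≤ query < 2021-10-13 17:59 UTC
0·60 + 33 - 150 = -117 min
-117 = -1·1440 + 1323; 1323 = 22·60 + 3 → 22:03, 2021-10-02 - 1 day = 2021-10-01
→ 2021-10-01 22:03 KGP

2021-10-01 22:03 KGP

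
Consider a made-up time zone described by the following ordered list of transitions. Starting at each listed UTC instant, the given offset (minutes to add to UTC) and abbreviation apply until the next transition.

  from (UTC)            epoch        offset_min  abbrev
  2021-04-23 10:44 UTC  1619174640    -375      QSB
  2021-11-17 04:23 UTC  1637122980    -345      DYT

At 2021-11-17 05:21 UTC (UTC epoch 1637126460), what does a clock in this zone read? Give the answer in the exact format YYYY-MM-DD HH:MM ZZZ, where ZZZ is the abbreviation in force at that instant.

2021-11-16 23:36 DYT

Query: 2021-11-17 05:21 UTC
Rule 2/2 (DYT, -05:45): 2021-11-17 04:23 UTC ≤ query < +∞
5·60 + 21 - 345 = -24 min
-24 = -1·1440 + 1416; 1416 = 23·60 + 36 → 23:36, 2021-11-17 - 1 day = 2021-11-16
→ 2021-11-16 23:36 DYT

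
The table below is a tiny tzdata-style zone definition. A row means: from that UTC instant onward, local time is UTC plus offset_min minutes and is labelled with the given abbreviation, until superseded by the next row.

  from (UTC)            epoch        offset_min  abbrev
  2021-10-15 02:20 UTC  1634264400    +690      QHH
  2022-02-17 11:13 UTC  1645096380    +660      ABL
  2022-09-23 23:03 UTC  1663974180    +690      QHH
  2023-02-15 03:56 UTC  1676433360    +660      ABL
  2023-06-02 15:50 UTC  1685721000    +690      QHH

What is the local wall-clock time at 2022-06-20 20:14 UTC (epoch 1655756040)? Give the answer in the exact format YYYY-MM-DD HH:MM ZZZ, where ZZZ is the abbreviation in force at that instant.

2022-06-21 07:14 ABL

Query: 2022-06-20 20:14 UTC
Rule 2/5 (ABL, +11:00): 2022-02-17 11:13 UTC ≤ query < 2022-09-23 23:03 UTC
20·60 + 14 + 660 = 1874 min
1874 = 1·1440 + 434; 434 = 7·60 + 14 → 07:14, 2022-06-20 + 1 day = 2022-06-21
→ 2022-06-21 07:14 ABL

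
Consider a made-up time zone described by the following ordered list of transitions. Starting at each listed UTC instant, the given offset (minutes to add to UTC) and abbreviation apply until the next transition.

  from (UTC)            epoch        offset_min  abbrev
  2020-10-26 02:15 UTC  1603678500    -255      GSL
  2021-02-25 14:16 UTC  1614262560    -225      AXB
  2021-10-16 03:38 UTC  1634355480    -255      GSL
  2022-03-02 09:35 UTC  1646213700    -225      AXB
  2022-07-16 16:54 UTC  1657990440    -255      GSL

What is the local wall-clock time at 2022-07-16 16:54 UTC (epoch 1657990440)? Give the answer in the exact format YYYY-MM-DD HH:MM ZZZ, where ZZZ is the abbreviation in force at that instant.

2022-07-16 12:39 GSL

Query: 2022-07-16 16:54 UTC
Rule 5/5 (GSL, -04:15): 2022-07-16 16:54 UTC ≤ query < +∞
16·60 + 54 - 255 = 759 min
759 = 0·1440 + 759; 759 = 12·60 + 39 → 12:39, same day
→ 2022-07-16 12:39 GSL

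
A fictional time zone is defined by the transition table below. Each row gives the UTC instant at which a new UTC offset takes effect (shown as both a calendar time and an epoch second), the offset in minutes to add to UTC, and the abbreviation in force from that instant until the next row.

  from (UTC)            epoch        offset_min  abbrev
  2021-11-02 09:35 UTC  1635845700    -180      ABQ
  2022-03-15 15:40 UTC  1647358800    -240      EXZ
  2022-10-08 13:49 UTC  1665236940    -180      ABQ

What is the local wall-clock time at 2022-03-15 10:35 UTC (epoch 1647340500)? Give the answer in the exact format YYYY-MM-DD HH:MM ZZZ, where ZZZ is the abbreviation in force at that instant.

Query: 2022-03-15 10:35 UTC
Rule 1/3 (ABQ, -03:00): 2021-11-02 09:35 UTC ≤ query < 2022-03-15 15:40 UTC
10·60 + 35 - 180 = 455 min
455 = 0·1440 + 455; 455 = 7·60 + 35 → 07:35, same day
→ 2022-03-15 07:35 ABQ

2022-03-15 07:35 ABQ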